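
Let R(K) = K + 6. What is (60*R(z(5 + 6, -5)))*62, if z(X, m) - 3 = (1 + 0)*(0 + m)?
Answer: 14880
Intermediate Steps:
z(X, m) = 3 + m (z(X, m) = 3 + (1 + 0)*(0 + m) = 3 + 1*m = 3 + m)
R(K) = 6 + K
(60*R(z(5 + 6, -5)))*62 = (60*(6 + (3 - 5)))*62 = (60*(6 - 2))*62 = (60*4)*62 = 240*62 = 14880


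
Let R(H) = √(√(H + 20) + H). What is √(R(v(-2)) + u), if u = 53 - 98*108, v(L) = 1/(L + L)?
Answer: √(-42124 + 2*√(-1 + 2*√79))/2 ≈ 102.61*I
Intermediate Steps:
v(L) = 1/(2*L)
u = -10531 (u = 53 - 10584 = -10531)
R(H) = √(H + √(20 + H)) (R(H) = √(√(20 + H) + H) = √(H + √(20 + H)))
√(R(v(-2)) + u) = √(√((½)/(-2) + √(20 + (½)/(-2))) - 10531) = √(√((½)*(-½) + √(20 + (½)*(-½))) - 10531) = √(√(-¼ + √(20 - ¼)) - 10531) = √(√(-¼ + √(79/4)) - 10531) = √(√(-¼ + √79/2) - 10531) = √(-10531 + √(-¼ + √79/2))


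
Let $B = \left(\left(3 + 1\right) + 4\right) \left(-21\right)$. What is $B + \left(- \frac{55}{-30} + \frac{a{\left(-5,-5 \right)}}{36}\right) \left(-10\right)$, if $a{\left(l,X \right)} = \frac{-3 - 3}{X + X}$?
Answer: $- \frac{373}{2} \approx -186.5$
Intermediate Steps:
$B = -168$ ($B = \left(4 + 4\right) \left(-21\right) = 8 \left(-21\right) = -168$)
$a{\left(l,X \right)} = - \frac{3}{X}$ ($a{\left(l,X \right)} = - \frac{6}{2 X} = - 6 \frac{1}{2 X} = - \frac{3}{X}$)
$B + \left(- \frac{55}{-30} + \frac{a{\left(-5,-5 \right)}}{36}\right) \left(-10\right) = -168 + \left(- \frac{55}{-30} + \frac{\left(-3\right) \frac{1}{-5}}{36}\right) \left(-10\right) = -168 + \left(\left(-55\right) \left(- \frac{1}{30}\right) + \left(-3\right) \left(- \frac{1}{5}\right) \frac{1}{36}\right) \left(-10\right) = -168 + \left(\frac{11}{6} + \frac{3}{5} \cdot \frac{1}{36}\right) \left(-10\right) = -168 + \left(\frac{11}{6} + \frac{1}{60}\right) \left(-10\right) = -168 + \frac{37}{20} \left(-10\right) = -168 - \frac{37}{2} = - \frac{373}{2}$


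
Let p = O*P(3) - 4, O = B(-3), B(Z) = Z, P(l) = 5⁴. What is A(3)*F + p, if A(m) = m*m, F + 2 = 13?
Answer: -1780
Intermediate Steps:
P(l) = 625
F = 11 (F = -2 + 13 = 11)
O = -3
A(m) = m²
p = -1879 (p = -3*625 - 4 = -1875 - 4 = -1879)
A(3)*F + p = 3²*11 - 1879 = 9*11 - 1879 = 99 - 1879 = -1780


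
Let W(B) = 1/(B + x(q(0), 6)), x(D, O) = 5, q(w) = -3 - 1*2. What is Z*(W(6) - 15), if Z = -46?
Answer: 7544/11 ≈ 685.82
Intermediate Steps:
q(w) = -5 (q(w) = -3 - 2 = -5)
W(B) = 1/(5 + B) (W(B) = 1/(B + 5) = 1/(5 + B))
Z*(W(6) - 15) = -46*(1/(5 + 6) - 15) = -46*(1/11 - 15) = -46*(-164/11) = 7544/11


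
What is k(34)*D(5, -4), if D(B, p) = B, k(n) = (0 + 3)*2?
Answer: 30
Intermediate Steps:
k(n) = 6 (k(n) = 3*2 = 6)
k(34)*D(5, -4) = 6*5 = 30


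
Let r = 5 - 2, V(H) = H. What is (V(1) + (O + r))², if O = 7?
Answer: 121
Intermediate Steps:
r = 3
(V(1) + (O + r))² = (1 + (7 + 3))² = (1 + 10)² = 11² = 121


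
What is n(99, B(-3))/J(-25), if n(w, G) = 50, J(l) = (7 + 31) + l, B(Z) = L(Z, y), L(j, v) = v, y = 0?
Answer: 50/13 ≈ 3.8462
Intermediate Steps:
B(Z) = 0
J(l) = 38 + l
n(99, B(-3))/J(-25) = 50/(38 - 25) = 50/13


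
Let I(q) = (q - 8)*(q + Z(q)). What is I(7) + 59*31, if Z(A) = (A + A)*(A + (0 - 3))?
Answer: 1766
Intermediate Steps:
Z(A) = 2*A*(-3 + A) (Z(A) = (2*A)*(A - 3) = (2*A)*(-3 + A) = 2*A*(-3 + A))
I(q) = (-8 + q)*(q + 2*q*(-3 + q)) (I(q) = (q - 8)*(q + 2*q*(-3 + q)) = (-8 + q)*(q + 2*q*(-3 + q)))
I(7) + 59*31 = 7*(40 - 21*7 + 2*7²) + 59*31 = 7*(40 - 147 + 2*49) + 1829 = 7*(40 - 147 + 98) + 1829 = 7*(-9) + 1829 = -63 + 1829 = 1766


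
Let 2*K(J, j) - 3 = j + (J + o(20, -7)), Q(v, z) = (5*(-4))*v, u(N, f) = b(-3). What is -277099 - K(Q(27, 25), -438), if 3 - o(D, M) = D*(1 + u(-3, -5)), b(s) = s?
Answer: -276633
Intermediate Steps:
u(N, f) = -3
Q(v, z) = -20*v
o(D, M) = 3 + 2*D (o(D, M) = 3 - D*(1 - 3) = 3 - D*(-2) = 3 - (-2)*D = 3 + 2*D)
K(J, j) = 23 + J/2 + j/2 (K(J, j) = 3/2 + (j + (J + (3 + 2*20)))/2 = 3/2 + (j + (J + (3 + 40)))/2 = 3/2 + (j + (J + 43))/2 = 3/2 + (j + (43 + J))/2 = 3/2 + (43 + J + j)/2 = 3/2 + (43/2 + J/2 + j/2) = 23 + J/2 + j/2)
-277099 - K(Q(27, 25), -438) = -277099 - (23 + (-20*27)/2 + (½)*(-438)) = -277099 - (23 + (½)*(-540) - 219) = -277099 - (23 - 270 - 219) = -277099 - 1*(-466) = -277099 + 466 = -276633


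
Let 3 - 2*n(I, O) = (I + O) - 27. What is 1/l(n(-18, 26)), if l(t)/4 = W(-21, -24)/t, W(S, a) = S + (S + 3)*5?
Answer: -11/444 ≈ -0.024775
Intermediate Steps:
W(S, a) = 15 + 6*S (W(S, a) = S + (3 + S)*5 = S + (15 + 5*S) = 15 + 6*S)
n(I, O) = 15 - I/2 - O/2 (n(I, O) = 3/2 - ((I + O) - 27)/2 = 3/2 - (-27 + I + O)/2 = 3/2 + (27/2 - I/2 - O/2) = 15 - I/2 - O/2)
l(t) = -444/t (l(t) = 4*((15 + 6*(-21))/t) = 4*((15 - 126)/t) = 4*(-111/t) = -444/t)
1/l(n(-18, 26)) = 1/(-444/(15 - ½*(-18) - ½*26)) = 1/(-444/(15 + 9 - 13)) = 1/(-444/11) = -11/444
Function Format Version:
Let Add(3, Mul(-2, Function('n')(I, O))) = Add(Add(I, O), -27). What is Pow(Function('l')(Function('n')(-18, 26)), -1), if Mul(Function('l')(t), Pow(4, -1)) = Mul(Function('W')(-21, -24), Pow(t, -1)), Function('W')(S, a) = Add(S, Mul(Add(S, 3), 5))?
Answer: Rational(-11, 444) ≈ -0.024775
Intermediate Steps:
Function('W')(S, a) = Add(15, Mul(6, S)) (Function('W')(S, a) = Add(S, Mul(Add(3, S), 5)) = Add(S, Add(15, Mul(5, S))) = Add(15, Mul(6, S)))
Function('n')(I, O) = Add(15, Mul(Rational(-1, 2), I), Mul(Rational(-1, 2), O)) (Function('n')(I, O) = Add(Rational(3, 2), Mul(Rational(-1, 2), Add(Add(I, O), -27))) = Add(Rational(3, 2), Mul(Rational(-1, 2), Add(-27, I, O))) = Add(Rational(3, 2), Add(Rational(27, 2), Mul(Rational(-1, 2), I), Mul(Rational(-1, 2), O))) = Add(15, Mul(Rational(-1, 2), I), Mul(Rational(-1, 2), O)))
Function('l')(t) = Mul(-444, Pow(t, -1)) (Function('l')(t) = Mul(4, Mul(Add(15, Mul(6, -21)), Pow(t, -1))) = Mul(4, Mul(Add(15, -126), Pow(t, -1))) = Mul(4, Mul(-111, Pow(t, -1))) = Mul(-444, Pow(t, -1)))
Pow(Function('l')(Function('n')(-18, 26)), -1) = Pow(Mul(-444, Pow(Add(15, Mul(Rational(-1, 2), -18), Mul(Rational(-1, 2), 26)), -1)), -1) = Pow(Mul(-444, Pow(Add(15, 9, -13), -1)), -1) = Pow(Mul(-444, Pow(11, -1)), -1) = Pow(Mul(-444, Rational(1, 11)), -1) = Pow(Rational(-444, 11), -1) = Rational(-11, 444)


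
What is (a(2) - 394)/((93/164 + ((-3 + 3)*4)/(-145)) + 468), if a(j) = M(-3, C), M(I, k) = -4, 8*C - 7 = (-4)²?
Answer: -65272/76845 ≈ -0.84940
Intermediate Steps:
C = 23/8 (C = 7/8 + (⅛)*(-4)² = 7/8 + (⅛)*16 = 7/8 + 2 = 23/8 ≈ 2.8750)
a(j) = -4
(a(2) - 394)/((93/164 + ((-3 + 3)*4)/(-145)) + 468) = (-4 - 394)/((93/164 + ((-3 + 3)*4)/(-145)) + 468) = -398/((93*(1/164) + (0*4)*(-1/145)) + 468) = -398/((93/164 + 0*(-1/145)) + 468) = -398/((93/164 + 0) + 468) = -398/(93/164 + 468) = -398/76845/164 = -398*164/76845 = -65272/76845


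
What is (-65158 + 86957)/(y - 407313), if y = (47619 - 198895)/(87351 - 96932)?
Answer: -208856219/3902314577 ≈ -0.053521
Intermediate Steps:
y = 151276/9581 (y = -151276/(-9581) = -151276*(-1/9581) = 151276/9581 ≈ 15.789)
(-65158 + 86957)/(y - 407313) = (-65158 + 86957)/(151276/9581 - 407313) = 21799/(-3902314577/9581) = 21799*(-9581/3902314577) = -208856219/3902314577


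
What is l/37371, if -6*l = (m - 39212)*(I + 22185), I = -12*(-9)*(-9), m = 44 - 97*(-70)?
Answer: 38157473/12457 ≈ 3063.1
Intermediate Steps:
m = 6834 (m = 44 + 6790 = 6834)
I = -972 (I = 108*(-9) = -972)
l = 114472419 (l = -(6834 - 39212)*(-972 + 22185)/6 = -(-16189)*21213/3 = -⅙*(-686834514) = 114472419)
l/37371 = 114472419/37371 = 114472419*(1/37371) = 38157473/12457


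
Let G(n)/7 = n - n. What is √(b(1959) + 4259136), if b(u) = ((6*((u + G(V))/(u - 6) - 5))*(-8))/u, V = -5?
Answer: 4*√48104961889991370/425103 ≈ 2063.8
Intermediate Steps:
G(n) = 0 (G(n) = 7*(n - n) = 7*0 = 0)
b(u) = (240 - 48*u/(-6 + u))/u (b(u) = ((6*((u + 0)/(u - 6) - 5))*(-8))/u = ((6*(u/(-6 + u) - 5))*(-8))/u = ((6*(-5 + u/(-6 + u)))*(-8))/u = ((-30 + 6*u/(-6 + u))*(-8))/u = (240 - 48*u/(-6 + u))/u)
√(b(1959) + 4259136) = √(96*(-15 + 2*1959)/(1959*(-6 + 1959)) + 4259136) = √(96*(1/1959)*(-15 + 3918)/1953 + 4259136) = √(96*(1/1959)*(1/1953)*3903 + 4259136) = √(41632/425103 + 4259136) = √(1810571532640/425103) = 4*√48104961889991370/425103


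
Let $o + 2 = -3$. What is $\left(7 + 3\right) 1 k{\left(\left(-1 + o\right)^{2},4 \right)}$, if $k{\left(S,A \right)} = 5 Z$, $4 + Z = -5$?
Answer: $-450$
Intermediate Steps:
$o = -5$ ($o = -2 - 3 = -5$)
$Z = -9$ ($Z = -4 - 5 = -9$)
$k{\left(S,A \right)} = -45$ ($k{\left(S,A \right)} = 5 \left(-9\right) = -45$)
$\left(7 + 3\right) 1 k{\left(\left(-1 + o\right)^{2},4 \right)} = \left(7 + 3\right) 1 \left(-45\right) = 10 \cdot 1 \left(-45\right) = 10 \left(-45\right) = -450$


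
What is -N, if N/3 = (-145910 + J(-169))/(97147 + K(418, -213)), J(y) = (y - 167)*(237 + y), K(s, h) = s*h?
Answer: 26646/427 ≈ 62.403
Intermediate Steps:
K(s, h) = h*s
J(y) = (-167 + y)*(237 + y)
N = -26646/427 (N = 3*((-145910 + (-39579 + (-169)² + 70*(-169)))/(97147 - 213*418)) = 3*((-145910 + (-39579 + 28561 - 11830))/(97147 - 89034)) = 3*((-145910 - 22848)/8113) = 3*(-168758*1/8113) = 3*(-8882/427) = -26646/427 ≈ -62.403)
-N = -1*(-26646/427) = 26646/427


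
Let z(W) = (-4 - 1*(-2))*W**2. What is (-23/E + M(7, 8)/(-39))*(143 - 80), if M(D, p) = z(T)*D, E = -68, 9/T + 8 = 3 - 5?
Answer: 875763/22100 ≈ 39.627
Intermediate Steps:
T = -9/10 (T = 9/(-8 + (3 - 5)) = 9/(-8 - 2) = 9/(-10) = 9*(-1/10) = -9/10 ≈ -0.90000)
z(W) = -2*W**2 (z(W) = (-4 + 2)*W**2 = -2*W**2)
M(D, p) = -81*D/50 (M(D, p) = (-2*(-9/10)**2)*D = (-2*81/100)*D = -81*D/50)
(-23/E + M(7, 8)/(-39))*(143 - 80) = (-23/(-68) - 81/50*7/(-39))*(143 - 80) = (-23*(-1/68) - 567/50*(-1/39))*63 = (23/68 + 189/650)*63 = (13901/22100)*63 = 875763/22100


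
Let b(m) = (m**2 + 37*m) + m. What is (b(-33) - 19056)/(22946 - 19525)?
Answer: -19221/3421 ≈ -5.6185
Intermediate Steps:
b(m) = m**2 + 38*m
(b(-33) - 19056)/(22946 - 19525) = (-33*(38 - 33) - 19056)/(22946 - 19525) = (-33*5 - 19056)/3421 = (-165 - 19056)*(1/3421) = -19221*1/3421 = -19221/3421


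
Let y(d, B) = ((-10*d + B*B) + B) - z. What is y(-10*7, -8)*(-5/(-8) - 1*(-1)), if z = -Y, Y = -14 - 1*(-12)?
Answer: 4901/4 ≈ 1225.3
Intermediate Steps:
Y = -2 (Y = -14 + 12 = -2)
z = 2 (z = -1*(-2) = 2)
y(d, B) = -2 + B + B**2 - 10*d (y(d, B) = ((-10*d + B*B) + B) - 1*2 = ((-10*d + B**2) + B) - 2 = ((B**2 - 10*d) + B) - 2 = (B + B**2 - 10*d) - 2 = -2 + B + B**2 - 10*d)
y(-10*7, -8)*(-5/(-8) - 1*(-1)) = (-2 - 8 + (-8)**2 - (-100)*7)*(-5/(-8) - 1*(-1)) = (-2 - 8 + 64 - 10*(-70))*(-5*(-1/8) + 1) = (-2 - 8 + 64 + 700)*(5/8 + 1) = 754*(13/8) = 4901/4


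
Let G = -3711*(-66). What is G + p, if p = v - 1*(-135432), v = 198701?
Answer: 579059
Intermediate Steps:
p = 334133 (p = 198701 - 1*(-135432) = 198701 + 135432 = 334133)
G = 244926
G + p = 244926 + 334133 = 579059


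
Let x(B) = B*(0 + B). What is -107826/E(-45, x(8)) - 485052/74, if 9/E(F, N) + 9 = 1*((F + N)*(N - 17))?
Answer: -1176318514/111 ≈ -1.0597e+7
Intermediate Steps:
x(B) = B² (x(B) = B*B = B²)
E(F, N) = 9/(-9 + (-17 + N)*(F + N)) (E(F, N) = 9/(-9 + 1*((F + N)*(N - 17))) = 9/(-9 + 1*((F + N)*(-17 + N))) = 9/(-9 + 1*((-17 + N)*(F + N))) = 9/(-9 + (-17 + N)*(F + N)))
-107826/E(-45, x(8)) - 485052/74 = -107826/(9/(-9 + (8²)² - 17*(-45) - 17*8² - 45*8²)) - 485052/74 = -107826/(9/(-9 + 64² + 765 - 17*64 - 45*64)) - 485052*1/74 = -107826/(9/(-9 + 4096 + 765 - 1088 - 2880)) - 242526/37 = -107826/(9/884) - 242526/37 = -107826/(9*(1/884)) - 242526/37 = -107826/9/884 - 242526/37 = -107826*884/9 - 242526/37 = -31772728/3 - 242526/37 = -1176318514/111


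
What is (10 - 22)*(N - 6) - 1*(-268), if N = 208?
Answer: -2156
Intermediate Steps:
(10 - 22)*(N - 6) - 1*(-268) = (10 - 22)*(208 - 6) - 1*(-268) = -12*202 + 268 = -2424 + 268 = -2156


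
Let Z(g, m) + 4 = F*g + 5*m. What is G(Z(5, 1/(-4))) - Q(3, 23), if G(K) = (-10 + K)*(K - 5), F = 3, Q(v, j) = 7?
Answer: -131/16 ≈ -8.1875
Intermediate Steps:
Z(g, m) = -4 + 3*g + 5*m (Z(g, m) = -4 + (3*g + 5*m) = -4 + 3*g + 5*m)
G(K) = (-10 + K)*(-5 + K)
G(Z(5, 1/(-4))) - Q(3, 23) = (50 + (-4 + 3*5 + 5/(-4))² - 15*(-4 + 3*5 + 5/(-4))) - 1*7 = (50 + (-4 + 15 + 5*(-¼))² - 15*(-4 + 15 + 5*(-¼))) - 7 = (50 + (-4 + 15 - 5/4)² - 15*(-4 + 15 - 5/4)) - 7 = (50 + (39/4)² - 15*39/4) - 7 = (50 + 1521/16 - 585/4) - 7 = -19/16 - 7 = -131/16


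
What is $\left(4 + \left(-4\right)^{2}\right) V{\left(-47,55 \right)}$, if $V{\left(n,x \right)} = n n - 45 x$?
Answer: $-5320$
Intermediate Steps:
$V{\left(n,x \right)} = n^{2} - 45 x$
$\left(4 + \left(-4\right)^{2}\right) V{\left(-47,55 \right)} = \left(4 + \left(-4\right)^{2}\right) \left(\left(-47\right)^{2} - 2475\right) = \left(4 + 16\right) \left(2209 - 2475\right) = 20 \left(-266\right) = -5320$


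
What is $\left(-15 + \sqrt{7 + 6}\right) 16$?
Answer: $-240 + 16 \sqrt{13} \approx -182.31$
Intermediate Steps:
$\left(-15 + \sqrt{7 + 6}\right) 16 = \left(-15 + \sqrt{13}\right) 16 = -240 + 16 \sqrt{13}$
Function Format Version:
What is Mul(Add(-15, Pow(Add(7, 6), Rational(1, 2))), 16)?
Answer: Add(-240, Mul(16, Pow(13, Rational(1, 2)))) ≈ -182.31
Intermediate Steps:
Mul(Add(-15, Pow(Add(7, 6), Rational(1, 2))), 16) = Mul(Add(-15, Pow(13, Rational(1, 2))), 16) = Add(-240, Mul(16, Pow(13, Rational(1, 2))))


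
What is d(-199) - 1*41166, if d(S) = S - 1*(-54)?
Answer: -41311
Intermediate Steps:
d(S) = 54 + S (d(S) = S + 54 = 54 + S)
d(-199) - 1*41166 = (54 - 199) - 1*41166 = -145 - 41166 = -41311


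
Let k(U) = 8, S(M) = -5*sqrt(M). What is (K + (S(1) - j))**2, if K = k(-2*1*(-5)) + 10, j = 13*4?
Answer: 1521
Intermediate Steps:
j = 52
K = 18 (K = 8 + 10 = 18)
(K + (S(1) - j))**2 = (18 + (-5*sqrt(1) - 1*52))**2 = (18 + (-5*1 - 52))**2 = (18 + (-5 - 52))**2 = (18 - 57)**2 = (-39)**2 = 1521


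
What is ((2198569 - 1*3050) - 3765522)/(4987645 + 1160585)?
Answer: -1570003/6148230 ≈ -0.25536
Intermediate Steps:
((2198569 - 1*3050) - 3765522)/(4987645 + 1160585) = ((2198569 - 3050) - 3765522)/6148230 = (2195519 - 3765522)*(1/6148230) = -1570003*1/6148230 = -1570003/6148230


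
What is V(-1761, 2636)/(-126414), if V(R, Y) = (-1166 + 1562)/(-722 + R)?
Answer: 22/17438109 ≈ 1.2616e-6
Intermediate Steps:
V(R, Y) = 396/(-722 + R)
V(-1761, 2636)/(-126414) = (396/(-722 - 1761))/(-126414) = (396/(-2483))*(-1/126414) = (396*(-1/2483))*(-1/126414) = -396/2483*(-1/126414) = 22/17438109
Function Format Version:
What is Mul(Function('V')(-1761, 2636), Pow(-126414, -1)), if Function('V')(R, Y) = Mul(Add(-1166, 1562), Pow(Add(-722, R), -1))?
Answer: Rational(22, 17438109) ≈ 1.2616e-6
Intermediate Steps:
Function('V')(R, Y) = Mul(396, Pow(Add(-722, R), -1))
Mul(Function('V')(-1761, 2636), Pow(-126414, -1)) = Mul(Mul(396, Pow(Add(-722, -1761), -1)), Pow(-126414, -1)) = Mul(Mul(396, Pow(-2483, -1)), Rational(-1, 126414)) = Mul(Mul(396, Rational(-1, 2483)), Rational(-1, 126414)) = Mul(Rational(-396, 2483), Rational(-1, 126414)) = Rational(22, 17438109)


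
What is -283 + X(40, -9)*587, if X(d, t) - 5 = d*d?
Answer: 941852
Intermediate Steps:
X(d, t) = 5 + d² (X(d, t) = 5 + d*d = 5 + d²)
-283 + X(40, -9)*587 = -283 + (5 + 40²)*587 = -283 + (5 + 1600)*587 = -283 + 1605*587 = -283 + 942135 = 941852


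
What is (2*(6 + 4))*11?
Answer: 220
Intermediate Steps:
(2*(6 + 4))*11 = (2*10)*11 = 20*11 = 220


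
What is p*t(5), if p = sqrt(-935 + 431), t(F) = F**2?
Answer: 150*I*sqrt(14) ≈ 561.25*I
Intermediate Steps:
p = 6*I*sqrt(14) (p = sqrt(-504) = 6*I*sqrt(14) ≈ 22.45*I)
p*t(5) = (6*I*sqrt(14))*5**2 = (6*I*sqrt(14))*25 = 150*I*sqrt(14)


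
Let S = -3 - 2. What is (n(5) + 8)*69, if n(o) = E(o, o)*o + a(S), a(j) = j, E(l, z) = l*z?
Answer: 8832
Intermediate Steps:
S = -5
n(o) = -5 + o³ (n(o) = (o*o)*o - 5 = o²*o - 5 = o³ - 5 = -5 + o³)
(n(5) + 8)*69 = ((-5 + 5³) + 8)*69 = ((-5 + 125) + 8)*69 = (120 + 8)*69 = 128*69 = 8832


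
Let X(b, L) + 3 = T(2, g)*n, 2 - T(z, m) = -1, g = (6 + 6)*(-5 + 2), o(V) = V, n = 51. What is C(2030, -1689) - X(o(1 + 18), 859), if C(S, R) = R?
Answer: -1839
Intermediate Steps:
g = -36 (g = 12*(-3) = -36)
T(z, m) = 3 (T(z, m) = 2 - 1*(-1) = 2 + 1 = 3)
X(b, L) = 150 (X(b, L) = -3 + 3*51 = -3 + 153 = 150)
C(2030, -1689) - X(o(1 + 18), 859) = -1689 - 1*150 = -1689 - 150 = -1839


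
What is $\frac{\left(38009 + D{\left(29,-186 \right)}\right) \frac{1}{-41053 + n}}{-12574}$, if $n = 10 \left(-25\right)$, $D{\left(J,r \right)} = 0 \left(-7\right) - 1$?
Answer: $\frac{19004}{259671961} \approx 7.3185 \cdot 10^{-5}$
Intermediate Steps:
$D{\left(J,r \right)} = -1$ ($D{\left(J,r \right)} = 0 - 1 = -1$)
$n = -250$
$\frac{\left(38009 + D{\left(29,-186 \right)}\right) \frac{1}{-41053 + n}}{-12574} = \frac{\left(38009 - 1\right) \frac{1}{-41053 - 250}}{-12574} = \frac{38008}{-41303} \left(- \frac{1}{12574}\right) = 38008 \left(- \frac{1}{41303}\right) \left(- \frac{1}{12574}\right) = \left(- \frac{38008}{41303}\right) \left(- \frac{1}{12574}\right) = \frac{19004}{259671961}$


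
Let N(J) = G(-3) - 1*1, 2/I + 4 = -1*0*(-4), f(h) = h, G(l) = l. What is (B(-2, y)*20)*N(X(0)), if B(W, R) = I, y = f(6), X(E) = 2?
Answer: 40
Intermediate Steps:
y = 6
I = -1/2 (I = 2/(-4 - 1*0*(-4)) = 2/(-4 + 0*(-4)) = 2/(-4 + 0) = 2/(-4) = 2*(-1/4) = -1/2 ≈ -0.50000)
B(W, R) = -1/2
N(J) = -4 (N(J) = -3 - 1*1 = -3 - 1 = -4)
(B(-2, y)*20)*N(X(0)) = -1/2*20*(-4) = -10*(-4) = 40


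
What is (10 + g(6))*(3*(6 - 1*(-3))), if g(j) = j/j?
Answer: 297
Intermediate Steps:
g(j) = 1
(10 + g(6))*(3*(6 - 1*(-3))) = (10 + 1)*(3*(6 - 1*(-3))) = 11*(3*(6 + 3)) = 11*(3*9) = 11*27 = 297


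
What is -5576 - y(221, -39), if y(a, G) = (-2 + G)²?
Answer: -7257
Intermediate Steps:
-5576 - y(221, -39) = -5576 - (-2 - 39)² = -5576 - 1*(-41)² = -5576 - 1*1681 = -5576 - 1681 = -7257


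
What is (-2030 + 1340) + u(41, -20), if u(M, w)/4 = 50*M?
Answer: 7510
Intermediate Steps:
u(M, w) = 200*M (u(M, w) = 4*(50*M) = 200*M)
(-2030 + 1340) + u(41, -20) = (-2030 + 1340) + 200*41 = -690 + 8200 = 7510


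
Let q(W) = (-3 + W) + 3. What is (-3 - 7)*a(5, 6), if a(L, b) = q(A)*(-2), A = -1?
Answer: -20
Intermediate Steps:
q(W) = W
a(L, b) = 2 (a(L, b) = -1*(-2) = 2)
(-3 - 7)*a(5, 6) = (-3 - 7)*2 = -10*2 = -20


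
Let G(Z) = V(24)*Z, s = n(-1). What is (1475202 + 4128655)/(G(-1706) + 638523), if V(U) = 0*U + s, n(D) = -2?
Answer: 800551/91705 ≈ 8.7296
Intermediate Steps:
s = -2
V(U) = -2 (V(U) = 0*U - 2 = 0 - 2 = -2)
G(Z) = -2*Z
(1475202 + 4128655)/(G(-1706) + 638523) = (1475202 + 4128655)/(-2*(-1706) + 638523) = 5603857/(3412 + 638523) = 5603857/641935 = 5603857*(1/641935) = 800551/91705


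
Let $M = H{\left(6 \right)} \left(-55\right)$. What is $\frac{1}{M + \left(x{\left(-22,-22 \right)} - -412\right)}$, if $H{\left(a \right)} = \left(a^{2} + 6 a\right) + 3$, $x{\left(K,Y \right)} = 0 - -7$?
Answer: $- \frac{1}{3706} \approx -0.00026983$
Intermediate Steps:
$x{\left(K,Y \right)} = 7$ ($x{\left(K,Y \right)} = 0 + 7 = 7$)
$H{\left(a \right)} = 3 + a^{2} + 6 a$
$M = -4125$ ($M = \left(3 + 6^{2} + 6 \cdot 6\right) \left(-55\right) = \left(3 + 36 + 36\right) \left(-55\right) = 75 \left(-55\right) = -4125$)
$\frac{1}{M + \left(x{\left(-22,-22 \right)} - -412\right)} = \frac{1}{-4125 + \left(7 - -412\right)} = \frac{1}{-4125 + \left(7 + 412\right)} = \frac{1}{-4125 + 419} = \frac{1}{-3706} = - \frac{1}{3706}$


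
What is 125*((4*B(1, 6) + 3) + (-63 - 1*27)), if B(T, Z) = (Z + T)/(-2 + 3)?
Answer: -7375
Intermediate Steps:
B(T, Z) = T + Z (B(T, Z) = (T + Z)/1 = (T + Z)*1 = T + Z)
125*((4*B(1, 6) + 3) + (-63 - 1*27)) = 125*((4*(1 + 6) + 3) + (-63 - 1*27)) = 125*((4*7 + 3) + (-63 - 27)) = 125*((28 + 3) - 90) = 125*(31 - 90) = 125*(-59) = -7375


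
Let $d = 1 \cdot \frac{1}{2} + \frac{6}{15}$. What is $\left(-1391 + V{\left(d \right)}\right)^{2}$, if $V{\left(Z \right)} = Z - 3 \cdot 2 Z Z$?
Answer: $\frac{1216195876}{625} \approx 1.9459 \cdot 10^{6}$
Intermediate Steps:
$d = \frac{9}{10}$ ($d = 1 \cdot \frac{1}{2} + 6 \cdot \frac{1}{15} = \frac{1}{2} + \frac{2}{5} = \frac{9}{10} \approx 0.9$)
$V{\left(Z \right)} = Z - 6 Z^{2}$ ($V{\left(Z \right)} = Z - 6 Z Z = Z - 6 Z^{2}$)
$\left(-1391 + V{\left(d \right)}\right)^{2} = \left(-1391 + \frac{9 \left(1 - \frac{27}{5}\right)}{10}\right)^{2} = \left(-1391 + \frac{9}{10} \left(- \frac{22}{5}\right)\right)^{2} = \left(-1391 - \frac{99}{25}\right)^{2} = \left(- \frac{34874}{25}\right)^{2} = \frac{1216195876}{625}$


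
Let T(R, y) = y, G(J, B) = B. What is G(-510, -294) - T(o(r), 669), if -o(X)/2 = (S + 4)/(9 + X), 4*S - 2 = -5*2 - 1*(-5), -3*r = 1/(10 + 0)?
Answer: -963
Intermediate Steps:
r = -1/30 (r = -1/(3*(10 + 0)) = -1/3/10 = -1/3*1/10 = -1/30 ≈ -0.033333)
S = -3/4 (S = 1/2 + (-5*2 - 1*(-5))/4 = 1/2 + (-10 + 5)/4 = 1/2 + (1/4)*(-5) = 1/2 - 5/4 = -3/4 ≈ -0.75000)
o(X) = -13/(2*(9 + X)) (o(X) = -2*(-3/4 + 4)/(9 + X) = -13/(2*(9 + X)))
G(-510, -294) - T(o(r), 669) = -294 - 1*669 = -294 - 669 = -963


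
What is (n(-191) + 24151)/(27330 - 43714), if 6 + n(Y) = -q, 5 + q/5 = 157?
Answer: -23385/16384 ≈ -1.4273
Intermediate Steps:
q = 760 (q = -25 + 5*157 = -25 + 785 = 760)
n(Y) = -766 (n(Y) = -6 - 1*760 = -6 - 760 = -766)
(n(-191) + 24151)/(27330 - 43714) = (-766 + 24151)/(27330 - 43714) = 23385/(-16384) = 23385*(-1/16384) = -23385/16384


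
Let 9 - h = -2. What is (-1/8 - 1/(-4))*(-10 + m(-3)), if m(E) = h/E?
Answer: -41/24 ≈ -1.7083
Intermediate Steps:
h = 11 (h = 9 - 1*(-2) = 9 + 2 = 11)
m(E) = 11/E
(-1/8 - 1/(-4))*(-10 + m(-3)) = (-1/8 - 1/(-4))*(-10 + 11/(-3)) = (-1*⅛ - 1*(-¼))*(-10 + 11*(-⅓)) = (-⅛ + ¼)*(-10 - 11/3) = (⅛)*(-41/3) = -41/24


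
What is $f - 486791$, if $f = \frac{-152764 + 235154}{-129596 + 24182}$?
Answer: $- \frac{25657334432}{52707} \approx -4.8679 \cdot 10^{5}$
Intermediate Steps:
$f = - \frac{41195}{52707}$ ($f = \frac{82390}{-105414} = 82390 \left(- \frac{1}{105414}\right) = - \frac{41195}{52707} \approx -0.78158$)
$f - 486791 = - \frac{41195}{52707} - 486791 = - \frac{25657334432}{52707}$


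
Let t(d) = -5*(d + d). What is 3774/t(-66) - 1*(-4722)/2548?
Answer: 265264/35035 ≈ 7.5714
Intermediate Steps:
t(d) = -10*d
3774/t(-66) - 1*(-4722)/2548 = 3774/((-10*(-66))) - 1*(-4722)/2548 = 3774/660 + 4722*(1/2548) = 3774*(1/660) + 2361/1274 = 629/110 + 2361/1274 = 265264/35035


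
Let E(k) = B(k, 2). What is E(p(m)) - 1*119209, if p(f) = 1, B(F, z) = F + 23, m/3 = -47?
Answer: -119185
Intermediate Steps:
m = -141 (m = 3*(-47) = -141)
B(F, z) = 23 + F
E(k) = 23 + k
E(p(m)) - 1*119209 = (23 + 1) - 1*119209 = 24 - 119209 = -119185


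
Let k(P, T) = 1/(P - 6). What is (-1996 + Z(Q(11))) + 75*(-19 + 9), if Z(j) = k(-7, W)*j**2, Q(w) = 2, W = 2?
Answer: -35702/13 ≈ -2746.3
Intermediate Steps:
k(P, T) = 1/(-6 + P)
Z(j) = -j**2/13 (Z(j) = j**2/(-6 - 7) = j**2/(-13) = -j**2/13)
(-1996 + Z(Q(11))) + 75*(-19 + 9) = (-1996 - 1/13*2**2) + 75*(-19 + 9) = (-1996 - 1/13*4) + 75*(-10) = (-1996 - 4/13) - 750 = -25952/13 - 750 = -35702/13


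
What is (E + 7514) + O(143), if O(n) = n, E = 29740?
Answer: 37397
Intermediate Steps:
(E + 7514) + O(143) = (29740 + 7514) + 143 = 37254 + 143 = 37397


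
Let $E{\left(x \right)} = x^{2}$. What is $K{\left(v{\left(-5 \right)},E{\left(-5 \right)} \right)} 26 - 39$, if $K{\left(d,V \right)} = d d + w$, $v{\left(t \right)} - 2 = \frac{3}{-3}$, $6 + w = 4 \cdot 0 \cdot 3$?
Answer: $-169$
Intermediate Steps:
$w = -6$ ($w = -6 + 4 \cdot 0 \cdot 3 = -6 + 0 \cdot 3 = -6 + 0 = -6$)
$v{\left(t \right)} = 1$ ($v{\left(t \right)} = 2 + \frac{3}{-3} = 2 + 3 \left(- \frac{1}{3}\right) = 2 - 1 = 1$)
$K{\left(d,V \right)} = -6 + d^{2}$ ($K{\left(d,V \right)} = d d - 6 = d^{2} - 6 = -6 + d^{2}$)
$K{\left(v{\left(-5 \right)},E{\left(-5 \right)} \right)} 26 - 39 = \left(-6 + 1^{2}\right) 26 - 39 = \left(-6 + 1\right) 26 - 39 = \left(-5\right) 26 - 39 = -130 - 39 = -169$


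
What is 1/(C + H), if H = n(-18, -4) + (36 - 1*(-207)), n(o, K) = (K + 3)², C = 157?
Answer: 1/401 ≈ 0.0024938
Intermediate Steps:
n(o, K) = (3 + K)²
H = 244 (H = (3 - 4)² + (36 - 1*(-207)) = (-1)² + (36 + 207) = 1 + 243 = 244)
1/(C + H) = 1/(157 + 244) = 1/401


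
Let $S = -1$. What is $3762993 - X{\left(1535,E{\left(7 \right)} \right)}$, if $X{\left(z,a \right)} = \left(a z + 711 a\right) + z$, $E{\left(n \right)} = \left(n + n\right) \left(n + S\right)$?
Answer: $3572794$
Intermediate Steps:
$E{\left(n \right)} = 2 n \left(-1 + n\right)$ ($E{\left(n \right)} = \left(n + n\right) \left(n - 1\right) = 2 n \left(-1 + n\right)$)
$X{\left(z,a \right)} = z + 711 a + a z$ ($X{\left(z,a \right)} = \left(711 a + a z\right) + z = z + 711 a + a z$)
$3762993 - X{\left(1535,E{\left(7 \right)} \right)} = 3762993 - \left(1535 + 711 \cdot 2 \cdot 7 \left(-1 + 7\right) + 2 \cdot 7 \left(-1 + 7\right) 1535\right) = 3762993 - \left(1535 + 711 \cdot 2 \cdot 7 \cdot 6 + 2 \cdot 7 \cdot 6 \cdot 1535\right) = 3762993 - \left(1535 + 711 \cdot 84 + 84 \cdot 1535\right) = 3762993 - \left(1535 + 59724 + 128940\right) = 3762993 - 190199 = 3572794$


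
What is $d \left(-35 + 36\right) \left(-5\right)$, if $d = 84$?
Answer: $-420$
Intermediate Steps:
$d \left(-35 + 36\right) \left(-5\right) = 84 \left(-35 + 36\right) \left(-5\right) = 84 \cdot 1 \left(-5\right) = 84 \left(-5\right) = -420$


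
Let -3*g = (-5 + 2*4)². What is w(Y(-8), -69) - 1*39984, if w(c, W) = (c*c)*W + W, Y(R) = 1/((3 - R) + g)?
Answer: -2563461/64 ≈ -40054.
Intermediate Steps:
g = -3 (g = -(-5 + 2*4)²/3 = -(-5 + 8)²/3 = -⅓*3² = -⅓*9 = -3)
Y(R) = -1/R (Y(R) = 1/((3 - R) - 3) = 1/(-R) = -1/R)
w(c, W) = W + W*c² (w(c, W) = c²*W + W = W*c² + W = W + W*c²)
w(Y(-8), -69) - 1*39984 = -69*(1 + (-1/(-8))²) - 1*39984 = -69*(1 + (-1*(-⅛))²) - 39984 = -69*(1 + (⅛)²) - 39984 = -69*(1 + 1/64) - 39984 = -69*65/64 - 39984 = -4485/64 - 39984 = -2563461/64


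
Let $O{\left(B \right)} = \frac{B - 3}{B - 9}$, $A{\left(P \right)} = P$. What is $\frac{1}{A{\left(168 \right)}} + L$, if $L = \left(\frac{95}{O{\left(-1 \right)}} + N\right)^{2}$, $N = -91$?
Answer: $\frac{3605659}{168} \approx 21462.0$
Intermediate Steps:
$O{\left(B \right)} = \frac{-3 + B}{-9 + B}$
$L = \frac{85849}{4}$ ($L = \left(\frac{95}{\frac{1}{-9 - 1} \left(-3 - 1\right)} - 91\right)^{2} = \left(\frac{95}{\frac{1}{-10} \left(-4\right)} - 91\right)^{2} = \left(\frac{95}{\left(- \frac{1}{10}\right) \left(-4\right)} - 91\right)^{2} = \left(\frac{95}{\frac{2}{5}} - 91\right)^{2} = \left(95 \cdot \frac{5}{2} - 91\right)^{2} = \left(\frac{475}{2} - 91\right)^{2} = \left(\frac{293}{2}\right)^{2} = \frac{85849}{4} \approx 21462.0$)
$\frac{1}{A{\left(168 \right)}} + L = \frac{1}{168} + \frac{85849}{4} = \frac{3605659}{168}$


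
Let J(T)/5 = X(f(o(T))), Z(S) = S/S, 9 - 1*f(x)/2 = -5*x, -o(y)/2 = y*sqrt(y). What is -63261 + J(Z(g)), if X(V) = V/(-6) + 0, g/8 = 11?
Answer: -189778/3 ≈ -63259.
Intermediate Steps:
g = 88 (g = 8*11 = 88)
o(y) = -2*y**(3/2) (o(y) = -2*y*sqrt(y) = -2*y**(3/2))
f(x) = 18 + 10*x (f(x) = 18 - (-10)*x = 18 + 10*x)
X(V) = -V/6 (X(V) = V*(-1/6) + 0 = -V/6 + 0 = -V/6)
Z(S) = 1
J(T) = -15 + 50*T**(3/2)/3 (J(T) = 5*(-(18 + 10*(-2*T**(3/2)))/6) = 5*(-(18 - 20*T**(3/2))/6) = 5*(-3 + 10*T**(3/2)/3) = -15 + 50*T**(3/2)/3)
-63261 + J(Z(g)) = -63261 + (-15 + 50*1**(3/2)/3) = -63261 + (-15 + (50/3)*1) = -63261 + (-15 + 50/3) = -63261 + 5/3 = -189778/3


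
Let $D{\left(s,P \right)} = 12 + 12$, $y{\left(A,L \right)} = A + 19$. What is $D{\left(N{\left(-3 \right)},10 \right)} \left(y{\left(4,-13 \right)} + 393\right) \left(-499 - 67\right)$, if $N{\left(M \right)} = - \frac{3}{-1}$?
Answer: $-5650944$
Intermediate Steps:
$y{\left(A,L \right)} = 19 + A$
$N{\left(M \right)} = 3$ ($N{\left(M \right)} = \left(-3\right) \left(-1\right) = 3$)
$D{\left(s,P \right)} = 24$
$D{\left(N{\left(-3 \right)},10 \right)} \left(y{\left(4,-13 \right)} + 393\right) \left(-499 - 67\right) = 24 \left(\left(19 + 4\right) + 393\right) \left(-499 - 67\right) = 24 \left(23 + 393\right) \left(-566\right) = 24 \cdot 416 \left(-566\right) = 24 \left(-235456\right) = -5650944$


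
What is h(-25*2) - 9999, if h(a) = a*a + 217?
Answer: -7282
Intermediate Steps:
h(a) = 217 + a² (h(a) = a² + 217 = 217 + a²)
h(-25*2) - 9999 = (217 + (-25*2)²) - 9999 = (217 + (-50)²) - 9999 = (217 + 2500) - 9999 = 2717 - 9999 = -7282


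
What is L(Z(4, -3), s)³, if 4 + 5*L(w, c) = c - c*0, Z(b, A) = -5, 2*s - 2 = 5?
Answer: -1/1000 ≈ -0.0010000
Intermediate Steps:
s = 7/2 (s = 1 + (½)*5 = 1 + 5/2 = 7/2 ≈ 3.5000)
L(w, c) = -⅘ + c/5 (L(w, c) = -⅘ + (c - c*0)/5 = -⅘ + (c - 1*0)/5 = -⅘ + (c + 0)/5 = -⅘ + c/5)
L(Z(4, -3), s)³ = (-⅘ + (⅕)*(7/2))³ = (-⅘ + 7/10)³ = (-⅒)³ = -1/1000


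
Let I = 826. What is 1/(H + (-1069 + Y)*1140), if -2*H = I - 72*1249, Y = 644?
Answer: -1/439949 ≈ -2.2730e-6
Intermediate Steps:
H = 44551 (H = -(826 - 72*1249)/2 = -(826 - 89928)/2 = -½*(-89102) = 44551)
1/(H + (-1069 + Y)*1140) = 1/(44551 + (-1069 + 644)*1140) = 1/(44551 - 425*1140) = 1/(44551 - 484500) = 1/(-439949) = -1/439949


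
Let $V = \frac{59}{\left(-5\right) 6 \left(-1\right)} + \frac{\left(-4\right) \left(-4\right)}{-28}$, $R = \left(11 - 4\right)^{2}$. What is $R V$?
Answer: $\frac{2051}{30} \approx 68.367$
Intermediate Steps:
$R = 49$ ($R = 7^{2} = 49$)
$V = \frac{293}{210}$ ($V = \frac{59}{\left(-30\right) \left(-1\right)} + 16 \left(- \frac{1}{28}\right) = \frac{59}{30} - \frac{4}{7} = \frac{293}{210} \approx 1.3952$)
$R V = 49 \cdot \frac{293}{210} = \frac{2051}{30}$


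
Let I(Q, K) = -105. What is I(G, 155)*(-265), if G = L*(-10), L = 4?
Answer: 27825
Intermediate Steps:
G = -40 (G = 4*(-10) = -40)
I(G, 155)*(-265) = -105*(-265) = 27825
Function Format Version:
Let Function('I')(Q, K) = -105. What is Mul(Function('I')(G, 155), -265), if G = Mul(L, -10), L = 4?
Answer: 27825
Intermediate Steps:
G = -40 (G = Mul(4, -10) = -40)
Mul(Function('I')(G, 155), -265) = Mul(-105, -265) = 27825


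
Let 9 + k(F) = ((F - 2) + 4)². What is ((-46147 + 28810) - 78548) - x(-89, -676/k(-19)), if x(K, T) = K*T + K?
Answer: -6720761/70 ≈ -96011.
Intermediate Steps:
k(F) = -9 + (2 + F)² (k(F) = -9 + ((F - 2) + 4)² = -9 + ((-2 + F) + 4)² = -9 + (2 + F)²)
x(K, T) = K + K*T
((-46147 + 28810) - 78548) - x(-89, -676/k(-19)) = ((-46147 + 28810) - 78548) - (-89)*(1 - 676/(-9 + (2 - 19)²)) = (-17337 - 78548) - (-89)*(1 - 676/(-9 + (-17)²)) = -95885 - (-89)*(1 - 676/(-9 + 289)) = -95885 - (-89)*(1 - 676/280) = -95885 - (-89)*(1 - 676*1/280) = -95885 - (-89)*(1 - 169/70) = -95885 - (-89)*(-99)/70 = -95885 - 1*8811/70 = -95885 - 8811/70 = -6720761/70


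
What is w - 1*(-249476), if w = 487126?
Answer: 736602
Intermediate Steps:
w - 1*(-249476) = 487126 - 1*(-249476) = 487126 + 249476 = 736602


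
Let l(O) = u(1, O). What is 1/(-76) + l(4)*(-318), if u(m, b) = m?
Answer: -24169/76 ≈ -318.01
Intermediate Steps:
l(O) = 1
1/(-76) + l(4)*(-318) = 1/(-76) + 1*(-318) = -1/76 - 318 = -24169/76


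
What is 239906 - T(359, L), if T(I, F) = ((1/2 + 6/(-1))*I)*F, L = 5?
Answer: 499557/2 ≈ 2.4978e+5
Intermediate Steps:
T(I, F) = -11*F*I/2 (T(I, F) = ((1*(½) + 6*(-1))*I)*F = ((½ - 6)*I)*F = (-11*I/2)*F = -11*F*I/2)
239906 - T(359, L) = 239906 - (-11)*5*359/2 = 239906 - 1*(-19745/2) = 239906 + 19745/2 = 499557/2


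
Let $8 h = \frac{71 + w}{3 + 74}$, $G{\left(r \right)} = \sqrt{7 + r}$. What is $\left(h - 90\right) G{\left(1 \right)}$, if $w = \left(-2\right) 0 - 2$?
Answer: $- \frac{55371 \sqrt{2}}{308} \approx -254.24$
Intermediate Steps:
$w = -2$ ($w = 0 - 2 = -2$)
$h = \frac{69}{616}$ ($h = \frac{\left(71 - 2\right) \frac{1}{3 + 74}}{8} = \frac{69 \cdot \frac{1}{77}}{8} = \frac{1}{8} \cdot \frac{69}{77} = \frac{69}{616} \approx 0.11201$)
$\left(h - 90\right) G{\left(1 \right)} = \left(\frac{69}{616} - 90\right) \sqrt{7 + 1} = - \frac{55371 \sqrt{8}}{616} = - \frac{55371 \cdot 2 \sqrt{2}}{616} = - \frac{55371 \sqrt{2}}{308}$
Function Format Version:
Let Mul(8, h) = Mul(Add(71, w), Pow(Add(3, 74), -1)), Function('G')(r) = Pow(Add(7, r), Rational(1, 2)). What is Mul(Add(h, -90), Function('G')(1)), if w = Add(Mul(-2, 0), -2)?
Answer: Mul(Rational(-55371, 308), Pow(2, Rational(1, 2))) ≈ -254.24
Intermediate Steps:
w = -2 (w = Add(0, -2) = -2)
h = Rational(69, 616) (h = Mul(Rational(1, 8), Mul(Add(71, -2), Pow(Add(3, 74), -1))) = Mul(Rational(1, 8), Mul(69, Pow(77, -1))) = Mul(Rational(1, 8), Mul(69, Rational(1, 77))) = Mul(Rational(1, 8), Rational(69, 77)) = Rational(69, 616) ≈ 0.11201)
Mul(Add(h, -90), Function('G')(1)) = Mul(Add(Rational(69, 616), -90), Pow(Add(7, 1), Rational(1, 2))) = Mul(Rational(-55371, 616), Pow(8, Rational(1, 2))) = Mul(Rational(-55371, 616), Mul(2, Pow(2, Rational(1, 2)))) = Mul(Rational(-55371, 308), Pow(2, Rational(1, 2)))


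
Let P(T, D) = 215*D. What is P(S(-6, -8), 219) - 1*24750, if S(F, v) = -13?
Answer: 22335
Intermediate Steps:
P(S(-6, -8), 219) - 1*24750 = 215*219 - 1*24750 = 47085 - 24750 = 22335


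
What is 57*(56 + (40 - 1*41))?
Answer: 3135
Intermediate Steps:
57*(56 + (40 - 1*41)) = 57*(56 + (40 - 41)) = 57*(56 - 1) = 57*55 = 3135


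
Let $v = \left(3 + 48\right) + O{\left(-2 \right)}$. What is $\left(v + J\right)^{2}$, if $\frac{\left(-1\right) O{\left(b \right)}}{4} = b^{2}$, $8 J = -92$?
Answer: $\frac{2209}{4} \approx 552.25$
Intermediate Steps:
$J = - \frac{23}{2}$ ($J = \frac{1}{8} \left(-92\right) = - \frac{23}{2} \approx -11.5$)
$O{\left(b \right)} = - 4 b^{2}$
$v = 35$ ($v = \left(3 + 48\right) - 4 \left(-2\right)^{2} = 51 - 16 = 35$)
$\left(v + J\right)^{2} = \left(35 - \frac{23}{2}\right)^{2} = \left(\frac{47}{2}\right)^{2} = \frac{2209}{4}$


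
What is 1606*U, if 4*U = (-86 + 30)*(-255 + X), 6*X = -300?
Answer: 6857620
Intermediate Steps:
X = -50 (X = (1/6)*(-300) = -50)
U = 4270 (U = ((-86 + 30)*(-255 - 50))/4 = (-56*(-305))/4 = (1/4)*17080 = 4270)
1606*U = 1606*4270 = 6857620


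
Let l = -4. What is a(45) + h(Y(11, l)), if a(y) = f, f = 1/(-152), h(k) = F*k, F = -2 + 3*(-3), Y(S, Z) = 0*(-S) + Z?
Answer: 6687/152 ≈ 43.993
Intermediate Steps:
Y(S, Z) = Z (Y(S, Z) = 0 + Z = Z)
F = -11 (F = -2 - 9 = -11)
h(k) = -11*k
f = -1/152 ≈ -0.0065789
a(y) = -1/152
a(45) + h(Y(11, l)) = -1/152 - 11*(-4) = -1/152 + 44 = 6687/152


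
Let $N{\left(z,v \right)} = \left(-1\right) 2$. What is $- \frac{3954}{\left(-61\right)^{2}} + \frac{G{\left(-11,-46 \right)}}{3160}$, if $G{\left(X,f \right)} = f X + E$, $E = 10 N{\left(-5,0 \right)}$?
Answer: $- \frac{5343117}{5879180} \approx -0.90882$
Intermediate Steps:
$N{\left(z,v \right)} = -2$
$E = -20$ ($E = 10 \left(-2\right) = -20$)
$G{\left(X,f \right)} = -20 + X f$ ($G{\left(X,f \right)} = f X - 20 = X f - 20 = -20 + X f$)
$- \frac{3954}{\left(-61\right)^{2}} + \frac{G{\left(-11,-46 \right)}}{3160} = - \frac{3954}{\left(-61\right)^{2}} + \frac{-20 - -506}{3160} = - \frac{3954}{3721} + \left(-20 + 506\right) \frac{1}{3160} = \left(-3954\right) \frac{1}{3721} + 486 \cdot \frac{1}{3160} = - \frac{3954}{3721} + \frac{243}{1580} = - \frac{5343117}{5879180}$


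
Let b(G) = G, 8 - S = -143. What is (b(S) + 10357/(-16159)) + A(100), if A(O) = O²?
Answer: 164019652/16159 ≈ 10150.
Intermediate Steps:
S = 151 (S = 8 - 1*(-143) = 8 + 143 = 151)
(b(S) + 10357/(-16159)) + A(100) = (151 + 10357/(-16159)) + 100² = (151 + 10357*(-1/16159)) + 10000 = (151 - 10357/16159) + 10000 = 2429652/16159 + 10000 = 164019652/16159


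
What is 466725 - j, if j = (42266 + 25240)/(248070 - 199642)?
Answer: 11301245397/24214 ≈ 4.6672e+5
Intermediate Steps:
j = 33753/24214 (j = 67506/48428 = 67506*(1/48428) = 33753/24214 ≈ 1.3939)
466725 - j = 466725 - 1*33753/24214 = 466725 - 33753/24214 = 11301245397/24214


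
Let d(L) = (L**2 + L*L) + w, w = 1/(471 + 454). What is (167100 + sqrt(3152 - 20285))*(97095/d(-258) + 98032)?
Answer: 2017245186221039700/123143401 + 12072083699707*I*sqrt(17133)/123143401 ≈ 1.6381e+10 + 1.2832e+7*I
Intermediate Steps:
w = 1/925 ≈ 0.0010811
d(L) = 1/925 + 2*L**2 (d(L) = (L**2 + L*L) + 1/925 = (L**2 + L**2) + 1/925 = 2*L**2 + 1/925 = 1/925 + 2*L**2)
(167100 + sqrt(3152 - 20285))*(97095/d(-258) + 98032) = (167100 + sqrt(3152 - 20285))*(97095/(1/925 + 2*(-258)**2) + 98032) = (167100 + sqrt(-17133))*(97095/(1/925 + 2*66564) + 98032) = (167100 + I*sqrt(17133))*(97095/(1/925 + 133128) + 98032) = (167100 + I*sqrt(17133))*(97095/(123143401/925) + 98032) = (167100 + I*sqrt(17133))*(97095*(925/123143401) + 98032) = (167100 + I*sqrt(17133))*(89812875/123143401 + 98032) = (167100 + I*sqrt(17133))*(12072083699707/123143401) = 2017245186221039700/123143401 + 12072083699707*I*sqrt(17133)/123143401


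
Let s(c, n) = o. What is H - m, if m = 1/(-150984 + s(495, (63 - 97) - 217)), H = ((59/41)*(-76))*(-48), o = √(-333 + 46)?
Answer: 4906464954037320/934642910263 + I*√287/22796168543 ≈ 5249.6 + 7.4315e-10*I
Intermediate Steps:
o = I*√287 (o = √(-287) = I*√287 ≈ 16.941*I)
H = 215232/41 (H = ((59*(1/41))*(-76))*(-48) = ((59/41)*(-76))*(-48) = -4484/41*(-48) = 215232/41 ≈ 5249.6)
s(c, n) = I*√287
m = 1/(-150984 + I*√287) ≈ -6.6232e-6 - 7.4e-10*I
H - m = 215232/41 - (-150984/22796168543 - I*√287/22796168543) = 215232/41 + (150984/22796168543 + I*√287/22796168543) = 4906464954037320/934642910263 + I*√287/22796168543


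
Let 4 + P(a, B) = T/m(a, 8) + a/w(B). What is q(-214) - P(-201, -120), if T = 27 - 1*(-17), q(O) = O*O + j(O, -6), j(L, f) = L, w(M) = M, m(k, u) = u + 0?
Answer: 1823153/40 ≈ 45579.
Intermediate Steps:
m(k, u) = u
q(O) = O + O**2 (q(O) = O*O + O = O**2 + O = O + O**2)
T = 44 (T = 27 + 17 = 44)
P(a, B) = 3/2 + a/B (P(a, B) = -4 + (44/8 + a/B) = -4 + (44*(1/8) + a/B) = -4 + (11/2 + a/B) = 3/2 + a/B)
q(-214) - P(-201, -120) = -214*(1 - 214) - (3/2 - 201/(-120)) = -214*(-213) - (3/2 - 201*(-1/120)) = 45582 - (3/2 + 67/40) = 45582 - 1*127/40 = 45582 - 127/40 = 1823153/40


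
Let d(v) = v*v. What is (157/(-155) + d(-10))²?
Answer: 235407649/24025 ≈ 9798.4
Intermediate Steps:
d(v) = v²
(157/(-155) + d(-10))² = (157/(-155) + (-10)²)² = (157*(-1/155) + 100)² = (-157/155 + 100)² = (15343/155)² = 235407649/24025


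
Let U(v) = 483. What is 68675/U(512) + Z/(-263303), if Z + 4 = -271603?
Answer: 18213519706/127175349 ≈ 143.22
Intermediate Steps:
Z = -271607 (Z = -4 - 271603 = -271607)
68675/U(512) + Z/(-263303) = 68675/483 - 271607/(-263303) = 68675*(1/483) - 271607*(-1/263303) = 68675/483 + 271607/263303 = 18213519706/127175349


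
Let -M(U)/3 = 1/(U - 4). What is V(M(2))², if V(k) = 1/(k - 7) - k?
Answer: 1369/484 ≈ 2.8285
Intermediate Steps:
M(U) = -3/(-4 + U) (M(U) = -3/(U - 4) = -3/(-4 + U))
V(k) = 1/(-7 + k) - k
V(M(2))² = ((1 - (-3/(-4 + 2))² + 7*(-3/(-4 + 2)))/(-7 - 3/(-4 + 2)))² = ((1 - (-3/(-2))² + 7*(-3/(-2)))/(-7 - 3/(-2)))² = ((1 - (-3*(-½))² + 7*(-3*(-½)))/(-7 - 3*(-½)))² = ((1 - (3/2)² + 7*(3/2))/(-7 + 3/2))² = ((1 - 1*9/4 + 21/2)/(-11/2))² = (-2*(1 - 9/4 + 21/2)/11)² = (-2/11*37/4)² = (-37/22)² = 1369/484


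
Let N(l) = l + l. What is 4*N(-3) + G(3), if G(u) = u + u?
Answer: -18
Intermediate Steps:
N(l) = 2*l
G(u) = 2*u
4*N(-3) + G(3) = 4*(2*(-3)) + 2*3 = 4*(-6) + 6 = -24 + 6 = -18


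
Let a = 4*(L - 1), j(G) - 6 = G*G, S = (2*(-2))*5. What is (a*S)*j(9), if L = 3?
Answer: -13920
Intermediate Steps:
S = -20 (S = -4*5 = -20)
j(G) = 6 + G² (j(G) = 6 + G*G = 6 + G²)
a = 8 (a = 4*(3 - 1) = 4*2 = 8)
(a*S)*j(9) = (8*(-20))*(6 + 9²) = -160*(6 + 81) = -160*87 = -13920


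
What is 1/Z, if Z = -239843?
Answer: -1/239843 ≈ -4.1694e-6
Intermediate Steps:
1/Z = 1/(-239843) = -1/239843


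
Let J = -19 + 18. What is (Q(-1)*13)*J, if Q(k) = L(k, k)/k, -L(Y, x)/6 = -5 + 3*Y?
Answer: 624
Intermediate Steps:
L(Y, x) = 30 - 18*Y (L(Y, x) = -6*(-5 + 3*Y) = 30 - 18*Y)
J = -1
Q(k) = (30 - 18*k)/k
(Q(-1)*13)*J = ((-18 + 30/(-1))*13)*(-1) = ((-18 + 30*(-1))*13)*(-1) = ((-18 - 30)*13)*(-1) = -48*13*(-1) = -624*(-1) = 624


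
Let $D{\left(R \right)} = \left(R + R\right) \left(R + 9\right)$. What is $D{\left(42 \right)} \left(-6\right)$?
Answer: $-25704$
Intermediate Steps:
$D{\left(R \right)} = 2 R \left(9 + R\right)$
$D{\left(42 \right)} \left(-6\right) = 2 \cdot 42 \left(9 + 42\right) \left(-6\right) = 2 \cdot 42 \cdot 51 \left(-6\right) = 4284 \left(-6\right) = -25704$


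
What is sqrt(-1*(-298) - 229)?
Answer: sqrt(69) ≈ 8.3066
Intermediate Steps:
sqrt(-1*(-298) - 229) = sqrt(298 - 229) = sqrt(69)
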